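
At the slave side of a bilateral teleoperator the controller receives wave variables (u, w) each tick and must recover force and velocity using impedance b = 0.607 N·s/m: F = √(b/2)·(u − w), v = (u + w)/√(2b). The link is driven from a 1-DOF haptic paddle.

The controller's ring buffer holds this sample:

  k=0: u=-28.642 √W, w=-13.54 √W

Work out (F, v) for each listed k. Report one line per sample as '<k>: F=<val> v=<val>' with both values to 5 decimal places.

k=0: u−w=-15.10200, u+w=-42.18200; √(b/2)=0.55091, √(2b)=1.10182; F=0.55091×(-15.102)=-8.31982, v=-42.18200/1.10182=-38.28405

0: F=-8.31982 v=-38.28405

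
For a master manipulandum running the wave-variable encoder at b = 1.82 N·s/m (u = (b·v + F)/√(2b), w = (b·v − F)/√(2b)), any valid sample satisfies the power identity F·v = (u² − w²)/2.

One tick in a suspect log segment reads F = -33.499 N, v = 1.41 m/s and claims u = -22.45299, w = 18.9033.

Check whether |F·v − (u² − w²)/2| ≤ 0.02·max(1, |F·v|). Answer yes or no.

no

F·v = (-33.499)×1.41 = -47.23359 W.
(u² − w²)/2 = (504.13676 − 357.33475)/2 = 73.40100 W.
|Δ| = 120.63459;  2% of max(1, |F·v|) = 0.94467.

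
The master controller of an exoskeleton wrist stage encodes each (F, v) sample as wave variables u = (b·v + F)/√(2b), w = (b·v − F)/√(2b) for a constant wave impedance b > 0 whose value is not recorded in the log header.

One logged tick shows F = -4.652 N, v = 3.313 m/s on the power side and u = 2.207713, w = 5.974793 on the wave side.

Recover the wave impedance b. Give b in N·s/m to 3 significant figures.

u + w = 8.182506;  u + w = √(2b)·v, so √(2b) = 8.182506/3.313 = 2.469818.
b = (√(2b))²/2 = 6.099999/2 = 3.050000.
(Check via u − w = 2F/√(2b): u − w = -3.767080, 2F/√(2b) = -3.767080.)

b = 3.05 N·s/m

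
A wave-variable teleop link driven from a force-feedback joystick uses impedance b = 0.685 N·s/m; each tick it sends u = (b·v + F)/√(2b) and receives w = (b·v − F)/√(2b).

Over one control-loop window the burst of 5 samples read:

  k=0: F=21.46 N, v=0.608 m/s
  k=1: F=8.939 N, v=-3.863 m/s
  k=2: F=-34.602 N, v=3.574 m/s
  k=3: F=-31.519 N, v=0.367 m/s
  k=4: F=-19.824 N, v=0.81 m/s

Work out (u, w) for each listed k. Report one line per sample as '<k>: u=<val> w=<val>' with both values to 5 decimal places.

0: u=18.69034 w=-17.97869
1: u=5.37634 w=-9.89787
2: u=-27.47085 w=31.65411
3: u=-26.71372 w=27.14328
4: u=-16.46275 w=17.41083

k=0: b·v=0.685×0.608=0.41648; √(2b)=1.17047; u=(0.41648+21.46)/1.17047=18.69034, w=(0.41648−21.46)/1.17047=-17.97869
k=1: b·v=0.685×(-3.863)=-2.64616; √(2b)=1.17047; u=(-2.64616+8.939)/1.17047=5.37634, w=(-2.64616−8.939)/1.17047=-9.89787
k=2: b·v=0.685×3.574=2.44819; √(2b)=1.17047; u=(2.44819+(-34.602))/1.17047=-27.47085, w=(2.44819−(-34.602))/1.17047=31.65411
k=3: b·v=0.685×0.367=0.25140; √(2b)=1.17047; u=(0.25140+(-31.519))/1.17047=-26.71372, w=(0.25140−(-31.519))/1.17047=27.14328
k=4: b·v=0.685×0.81=0.55485; √(2b)=1.17047; u=(0.55485+(-19.824))/1.17047=-16.46275, w=(0.55485−(-19.824))/1.17047=17.41083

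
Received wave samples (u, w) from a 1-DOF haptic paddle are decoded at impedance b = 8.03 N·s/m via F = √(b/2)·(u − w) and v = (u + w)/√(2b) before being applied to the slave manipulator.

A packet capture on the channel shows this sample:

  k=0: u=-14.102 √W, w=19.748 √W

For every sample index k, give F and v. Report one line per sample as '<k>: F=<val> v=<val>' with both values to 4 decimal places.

k=0: u−w=-33.8500, u+w=5.6460; √(b/2)=2.0037, √(2b)=4.0075; F=2.0037×(-33.85)=-67.8268, v=5.6460/4.0075=1.4089

0: F=-67.8268 v=1.4089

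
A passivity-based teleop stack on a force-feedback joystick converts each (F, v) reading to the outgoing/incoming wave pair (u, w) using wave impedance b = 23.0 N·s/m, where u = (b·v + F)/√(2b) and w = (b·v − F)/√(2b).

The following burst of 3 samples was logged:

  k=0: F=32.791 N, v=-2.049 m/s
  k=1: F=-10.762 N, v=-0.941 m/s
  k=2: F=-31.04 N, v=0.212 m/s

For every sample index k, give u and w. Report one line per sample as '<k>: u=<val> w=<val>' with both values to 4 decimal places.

k=0: b·v=23.0×(-2.049)=-47.1270; √(2b)=6.7823; u=(-47.1270+32.791)/6.7823=-2.1137, w=(-47.1270−32.791)/6.7823=-11.7833
k=1: b·v=23.0×(-0.941)=-21.6430; √(2b)=6.7823; u=(-21.6430+(-10.762))/6.7823=-4.7779, w=(-21.6430−(-10.762))/6.7823=-1.6043
k=2: b·v=23.0×0.212=4.8760; √(2b)=6.7823; u=(4.8760+(-31.04))/6.7823=-3.8577, w=(4.8760−(-31.04))/6.7823=5.2955

0: u=-2.1137 w=-11.7833
1: u=-4.7779 w=-1.6043
2: u=-3.8577 w=5.2955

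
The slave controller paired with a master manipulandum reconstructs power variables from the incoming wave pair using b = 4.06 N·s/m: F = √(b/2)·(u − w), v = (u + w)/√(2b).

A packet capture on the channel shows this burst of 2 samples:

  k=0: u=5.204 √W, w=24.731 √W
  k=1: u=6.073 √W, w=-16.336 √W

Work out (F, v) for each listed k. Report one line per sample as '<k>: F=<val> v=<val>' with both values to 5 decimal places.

k=0: u−w=-19.52700, u+w=29.93500; √(b/2)=1.42478, √(2b)=2.84956; F=1.42478×(-19.527)=-27.82169, v=29.93500/2.84956=10.50513
k=1: u−w=22.40900, u+w=-10.26300; √(b/2)=1.42478, √(2b)=2.84956; F=1.42478×22.409=31.92791, v=-10.26300/2.84956=-3.60161

0: F=-27.82169 v=10.50513
1: F=31.92791 v=-3.60161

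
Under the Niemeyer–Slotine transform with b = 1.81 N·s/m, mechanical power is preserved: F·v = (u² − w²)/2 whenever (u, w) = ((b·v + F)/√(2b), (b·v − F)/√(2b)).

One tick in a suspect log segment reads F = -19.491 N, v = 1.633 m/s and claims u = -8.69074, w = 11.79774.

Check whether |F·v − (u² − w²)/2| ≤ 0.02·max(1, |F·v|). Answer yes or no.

F·v = (-19.491)×1.633 = -31.8288 W.
(u² − w²)/2 = (75.5290 − 139.1867)/2 = -31.8289 W.
|Δ| = 0.0001;  2% of max(1, |F·v|) = 0.6366.

yes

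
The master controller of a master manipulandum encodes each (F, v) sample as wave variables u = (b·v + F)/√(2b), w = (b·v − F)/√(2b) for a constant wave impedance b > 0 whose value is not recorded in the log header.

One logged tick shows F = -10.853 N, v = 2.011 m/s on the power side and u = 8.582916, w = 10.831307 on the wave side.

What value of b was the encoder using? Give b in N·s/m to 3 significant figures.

u + w = 19.414223;  u + w = √(2b)·v, so √(2b) = 19.414223/2.011 = 9.654014.
b = (√(2b))²/2 = 93.199994/2 = 46.599997.
(Check via u − w = 2F/√(2b): u − w = -2.248391, 2F/√(2b) = -2.248391.)

b = 46.6 N·s/m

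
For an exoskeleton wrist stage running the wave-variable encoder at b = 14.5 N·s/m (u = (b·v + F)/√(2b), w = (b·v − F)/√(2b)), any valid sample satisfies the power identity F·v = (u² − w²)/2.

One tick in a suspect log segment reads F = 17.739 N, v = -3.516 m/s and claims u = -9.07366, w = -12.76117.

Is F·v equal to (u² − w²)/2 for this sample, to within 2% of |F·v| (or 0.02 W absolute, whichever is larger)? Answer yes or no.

F·v = 17.739×(-3.516) = -62.3703 W.
(u² − w²)/2 = (82.3313 − 162.8475)/2 = -40.2581 W.
|Δ| = 22.1122;  2% of max(1, |F·v|) = 1.2474.

no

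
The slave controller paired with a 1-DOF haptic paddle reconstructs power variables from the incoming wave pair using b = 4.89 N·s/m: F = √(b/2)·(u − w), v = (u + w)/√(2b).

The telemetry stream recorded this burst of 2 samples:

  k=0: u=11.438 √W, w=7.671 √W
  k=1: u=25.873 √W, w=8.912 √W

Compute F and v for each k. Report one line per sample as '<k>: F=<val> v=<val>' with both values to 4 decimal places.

0: F=5.8903 v=6.1104
1: F=26.5211 v=11.1230

k=0: u−w=3.7670, u+w=19.1090; √(b/2)=1.5636, √(2b)=3.1273; F=1.5636×3.767=5.8903, v=19.1090/3.1273=6.1104
k=1: u−w=16.9610, u+w=34.7850; √(b/2)=1.5636, √(2b)=3.1273; F=1.5636×16.961=26.5211, v=34.7850/3.1273=11.1230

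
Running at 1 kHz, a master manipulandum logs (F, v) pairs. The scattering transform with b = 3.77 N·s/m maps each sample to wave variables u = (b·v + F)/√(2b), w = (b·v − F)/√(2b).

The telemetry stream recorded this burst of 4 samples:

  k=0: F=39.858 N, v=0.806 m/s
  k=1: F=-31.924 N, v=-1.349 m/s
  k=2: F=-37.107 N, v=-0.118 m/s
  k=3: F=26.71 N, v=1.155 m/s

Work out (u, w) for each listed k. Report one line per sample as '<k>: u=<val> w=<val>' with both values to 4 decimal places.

k=0: b·v=3.77×0.806=3.0386; √(2b)=2.7459; u=(3.0386+39.858)/2.7459=15.6220, w=(3.0386−39.858)/2.7459=-13.4088
k=1: b·v=3.77×(-1.349)=-5.0857; √(2b)=2.7459; u=(-5.0857+(-31.924))/2.7459=-13.4781, w=(-5.0857−(-31.924))/2.7459=9.7739
k=2: b·v=3.77×(-0.118)=-0.4449; √(2b)=2.7459; u=(-0.4449+(-37.107))/2.7459=-13.6756, w=(-0.4449−(-37.107))/2.7459=13.3516
k=3: b·v=3.77×1.155=4.3544; √(2b)=2.7459; u=(4.3544+26.71)/2.7459=11.3130, w=(4.3544−26.71)/2.7459=-8.1414

0: u=15.6220 w=-13.4088
1: u=-13.4781 w=9.7739
2: u=-13.6756 w=13.3516
3: u=11.3130 w=-8.1414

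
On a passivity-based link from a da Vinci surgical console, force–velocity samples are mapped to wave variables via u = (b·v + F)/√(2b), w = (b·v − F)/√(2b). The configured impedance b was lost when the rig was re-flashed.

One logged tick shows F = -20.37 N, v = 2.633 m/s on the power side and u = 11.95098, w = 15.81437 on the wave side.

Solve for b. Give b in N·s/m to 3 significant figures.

b = 55.6 N·s/m

u + w = 27.7653;  u + w = √(2b)·v, so √(2b) = 27.7653/2.633 = 10.5451.
b = (√(2b))²/2 = 111.1999/2 = 55.6000.
(Check via u − w = 2F/√(2b): u − w = -3.8634, 2F/√(2b) = -3.8634.)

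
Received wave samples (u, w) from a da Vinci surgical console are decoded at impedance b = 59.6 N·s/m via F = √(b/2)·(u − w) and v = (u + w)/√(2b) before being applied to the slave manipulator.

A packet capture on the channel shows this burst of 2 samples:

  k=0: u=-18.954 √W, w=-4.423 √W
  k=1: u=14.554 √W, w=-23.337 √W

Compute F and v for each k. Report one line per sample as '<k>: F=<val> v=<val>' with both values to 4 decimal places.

0: F=-79.3238 v=-2.1412
1: F=206.8446 v=-0.8045

k=0: u−w=-14.5310, u+w=-23.3770; √(b/2)=5.4589, √(2b)=10.9179; F=5.4589×(-14.531)=-79.3238, v=-23.3770/10.9179=-2.1412
k=1: u−w=37.8910, u+w=-8.7830; √(b/2)=5.4589, √(2b)=10.9179; F=5.4589×37.891=206.8446, v=-8.7830/10.9179=-0.8045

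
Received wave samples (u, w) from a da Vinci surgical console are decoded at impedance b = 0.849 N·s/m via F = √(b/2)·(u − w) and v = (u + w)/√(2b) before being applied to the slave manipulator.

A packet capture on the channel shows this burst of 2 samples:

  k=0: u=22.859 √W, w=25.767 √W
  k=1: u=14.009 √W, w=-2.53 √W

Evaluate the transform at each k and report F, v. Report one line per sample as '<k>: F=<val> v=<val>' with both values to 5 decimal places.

0: F=-1.89467 v=37.31640
1: F=10.77576 v=8.80917

k=0: u−w=-2.90800, u+w=48.62600; √(b/2)=0.65154, √(2b)=1.30307; F=0.65154×(-2.908)=-1.89467, v=48.62600/1.30307=37.31640
k=1: u−w=16.53900, u+w=11.47900; √(b/2)=0.65154, √(2b)=1.30307; F=0.65154×16.539=10.77576, v=11.47900/1.30307=8.80917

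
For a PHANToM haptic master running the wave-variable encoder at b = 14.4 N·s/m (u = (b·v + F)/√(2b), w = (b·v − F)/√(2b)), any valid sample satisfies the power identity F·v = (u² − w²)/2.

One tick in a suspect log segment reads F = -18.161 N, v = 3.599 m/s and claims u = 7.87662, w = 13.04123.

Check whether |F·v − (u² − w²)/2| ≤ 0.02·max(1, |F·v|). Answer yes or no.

no

F·v = (-18.161)×3.599 = -65.36144 W.
(u² − w²)/2 = (62.04114 − 170.07368)/2 = -54.01627 W.
|Δ| = 11.34517;  2% of max(1, |F·v|) = 1.30723.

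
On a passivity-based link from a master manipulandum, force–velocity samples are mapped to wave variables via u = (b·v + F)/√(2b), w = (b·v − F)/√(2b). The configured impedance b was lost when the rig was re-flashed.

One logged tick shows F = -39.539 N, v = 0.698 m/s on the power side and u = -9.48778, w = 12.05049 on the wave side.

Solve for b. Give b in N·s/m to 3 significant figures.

b = 6.74 N·s/m

u + w = 2.56271;  u + w = √(2b)·v, so √(2b) = 2.56271/0.698 = 3.67150.
b = (√(2b))²/2 = 13.47994/2 = 6.73997.
(Check via u − w = 2F/√(2b): u − w = -21.53827, 2F/√(2b) = -21.53831.)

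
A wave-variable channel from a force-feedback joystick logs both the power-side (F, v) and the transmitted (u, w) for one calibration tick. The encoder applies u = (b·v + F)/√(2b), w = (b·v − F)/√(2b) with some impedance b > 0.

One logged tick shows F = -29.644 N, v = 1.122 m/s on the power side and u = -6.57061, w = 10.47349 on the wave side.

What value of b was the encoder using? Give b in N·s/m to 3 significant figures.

b = 6.05 N·s/m

u + w = 3.9029;  u + w = √(2b)·v, so √(2b) = 3.9029/1.122 = 3.4785.
b = (√(2b))²/2 = 12.1000/2 = 6.0500.
(Check via u − w = 2F/√(2b): u − w = -17.0441, 2F/√(2b) = -17.0441.)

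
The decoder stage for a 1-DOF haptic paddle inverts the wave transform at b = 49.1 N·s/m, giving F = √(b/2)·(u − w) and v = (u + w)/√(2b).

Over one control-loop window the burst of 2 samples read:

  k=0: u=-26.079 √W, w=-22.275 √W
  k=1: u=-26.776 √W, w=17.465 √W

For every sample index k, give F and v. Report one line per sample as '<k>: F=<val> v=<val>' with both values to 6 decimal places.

k=0: u−w=-3.804000, u+w=-48.354000; √(b/2)=4.954796, √(2b)=9.909591; F=4.954796×(-3.804)=-18.848043, v=-48.354000/9.909591=-4.879515
k=1: u−w=-44.241000, u+w=-9.311000; √(b/2)=4.954796, √(2b)=9.909591; F=4.954796×(-44.241)=-219.205115, v=-9.311000/9.909591=-0.939595

0: F=-18.848043 v=-4.879515
1: F=-219.205115 v=-0.939595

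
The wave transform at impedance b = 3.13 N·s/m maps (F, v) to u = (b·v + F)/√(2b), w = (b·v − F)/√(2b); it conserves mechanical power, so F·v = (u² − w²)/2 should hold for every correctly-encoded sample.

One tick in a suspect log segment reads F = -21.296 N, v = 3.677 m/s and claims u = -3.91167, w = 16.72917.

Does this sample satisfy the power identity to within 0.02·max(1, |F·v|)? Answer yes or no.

F·v = (-21.296)×3.677 = -78.3054 W.
(u² − w²)/2 = (15.3012 − 279.8651)/2 = -132.2820 W.
|Δ| = 53.9766;  2% of max(1, |F·v|) = 1.5661.

no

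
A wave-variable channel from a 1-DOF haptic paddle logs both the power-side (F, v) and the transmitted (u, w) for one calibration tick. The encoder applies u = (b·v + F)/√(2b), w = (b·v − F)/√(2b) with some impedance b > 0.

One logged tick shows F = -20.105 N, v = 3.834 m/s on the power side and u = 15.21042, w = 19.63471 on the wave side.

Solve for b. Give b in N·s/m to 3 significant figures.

b = 41.3 N·s/m

u + w = 34.8451;  u + w = √(2b)·v, so √(2b) = 34.8451/3.834 = 9.0885.
b = (√(2b))²/2 = 82.6000/2 = 41.3000.
(Check via u − w = 2F/√(2b): u − w = -4.4243, 2F/√(2b) = -4.4243.)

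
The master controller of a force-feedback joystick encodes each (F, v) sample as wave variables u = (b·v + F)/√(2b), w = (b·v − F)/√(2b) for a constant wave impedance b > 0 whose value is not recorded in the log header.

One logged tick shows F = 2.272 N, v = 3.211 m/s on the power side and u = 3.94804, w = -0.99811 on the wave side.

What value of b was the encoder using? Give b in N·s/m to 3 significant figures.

b = 0.422 N·s/m

u + w = 2.9499;  u + w = √(2b)·v, so √(2b) = 2.9499/3.211 = 0.9187.
b = (√(2b))²/2 = 0.8440/2 = 0.4220.
(Check via u − w = 2F/√(2b): u − w = 4.9462, 2F/√(2b) = 4.9461.)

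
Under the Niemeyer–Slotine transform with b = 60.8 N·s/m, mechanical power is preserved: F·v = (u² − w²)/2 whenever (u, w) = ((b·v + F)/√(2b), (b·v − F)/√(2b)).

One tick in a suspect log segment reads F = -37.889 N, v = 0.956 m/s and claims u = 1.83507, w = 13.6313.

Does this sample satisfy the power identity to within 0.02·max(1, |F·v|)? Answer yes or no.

no

F·v = (-37.889)×0.956 = -36.2219 W.
(u² − w²)/2 = (3.3675 − 185.8123)/2 = -91.2224 W.
|Δ| = 55.0005;  2% of max(1, |F·v|) = 0.7244.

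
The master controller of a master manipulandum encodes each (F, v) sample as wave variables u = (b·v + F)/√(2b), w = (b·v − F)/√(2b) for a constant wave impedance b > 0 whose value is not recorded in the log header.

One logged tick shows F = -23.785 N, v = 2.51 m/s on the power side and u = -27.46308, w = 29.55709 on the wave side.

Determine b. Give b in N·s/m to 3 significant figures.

b = 0.348 N·s/m

u + w = 2.0940;  u + w = √(2b)·v, so √(2b) = 2.0940/2.51 = 0.8343.
b = (√(2b))²/2 = 0.6960/2 = 0.3480.
(Check via u − w = 2F/√(2b): u − w = -57.0202, 2F/√(2b) = -57.0201.)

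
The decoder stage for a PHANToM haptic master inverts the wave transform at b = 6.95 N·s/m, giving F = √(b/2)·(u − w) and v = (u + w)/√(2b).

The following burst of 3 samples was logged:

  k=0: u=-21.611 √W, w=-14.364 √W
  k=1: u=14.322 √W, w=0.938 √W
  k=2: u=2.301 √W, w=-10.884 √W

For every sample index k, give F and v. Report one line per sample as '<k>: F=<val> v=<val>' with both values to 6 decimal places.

k=0: u−w=-7.247000, u+w=-35.975000; √(b/2)=1.864135, √(2b)=3.728270; F=1.864135×(-7.247)=-13.509388, v=-35.975000/3.728270=-9.649247
k=1: u−w=13.384000, u+w=15.260000; √(b/2)=1.864135, √(2b)=3.728270; F=1.864135×13.384=24.949585, v=15.260000/3.728270=4.093051
k=2: u−w=13.185000, u+w=-8.583000; √(b/2)=1.864135, √(2b)=3.728270; F=1.864135×13.185=24.578622, v=-8.583000/3.728270=-2.302140

0: F=-13.509388 v=-9.649247
1: F=24.949585 v=4.093051
2: F=24.578622 v=-2.302140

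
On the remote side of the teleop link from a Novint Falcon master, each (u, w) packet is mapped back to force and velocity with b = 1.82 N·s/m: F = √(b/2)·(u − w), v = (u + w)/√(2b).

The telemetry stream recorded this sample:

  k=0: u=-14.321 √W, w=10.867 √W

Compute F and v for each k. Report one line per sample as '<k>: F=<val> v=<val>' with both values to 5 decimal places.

k=0: u−w=-25.18800, u+w=-3.45400; √(b/2)=0.95394, √(2b)=1.90788; F=0.95394×(-25.188)=-24.02782, v=-3.45400/1.90788=-1.81039

0: F=-24.02782 v=-1.81039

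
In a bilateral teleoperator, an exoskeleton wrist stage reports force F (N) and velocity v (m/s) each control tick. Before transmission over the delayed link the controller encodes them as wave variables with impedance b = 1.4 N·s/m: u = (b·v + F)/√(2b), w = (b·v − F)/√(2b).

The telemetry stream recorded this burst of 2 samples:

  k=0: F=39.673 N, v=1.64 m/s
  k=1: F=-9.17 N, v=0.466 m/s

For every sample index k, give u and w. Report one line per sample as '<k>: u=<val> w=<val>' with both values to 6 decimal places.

0: u=25.081275 w=-22.337030
1: u=-5.090240 w=5.870007

k=0: b·v=1.4×1.64=2.296000; √(2b)=1.673320; u=(2.296000+39.673)/1.673320=25.081275, w=(2.296000−39.673)/1.673320=-22.337030
k=1: b·v=1.4×0.466=0.652400; √(2b)=1.673320; u=(0.652400+(-9.17))/1.673320=-5.090240, w=(0.652400−(-9.17))/1.673320=5.870007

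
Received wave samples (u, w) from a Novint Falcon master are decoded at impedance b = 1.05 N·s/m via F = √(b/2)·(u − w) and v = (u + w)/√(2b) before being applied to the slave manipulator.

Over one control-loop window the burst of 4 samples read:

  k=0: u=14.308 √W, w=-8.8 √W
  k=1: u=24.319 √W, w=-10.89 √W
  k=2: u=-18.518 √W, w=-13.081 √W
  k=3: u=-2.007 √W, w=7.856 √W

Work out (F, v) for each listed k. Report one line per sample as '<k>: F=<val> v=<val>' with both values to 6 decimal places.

k=0: u−w=23.108000, u+w=5.508000; √(b/2)=0.724569, √(2b)=1.449138; F=0.724569×23.108=16.743337, v=5.508000/1.449138=3.800881
k=1: u−w=35.209000, u+w=13.429000; √(b/2)=0.724569, √(2b)=1.449138; F=0.724569×35.209=25.511344, v=13.429000/1.449138=9.266890
k=2: u−w=-5.437000, u+w=-31.599000; √(b/2)=0.724569, √(2b)=1.449138; F=0.724569×(-5.437)=-3.939481, v=-31.599000/1.449138=-21.805382
k=3: u−w=-9.863000, u+w=5.849000; √(b/2)=0.724569, √(2b)=1.449138; F=0.724569×(-9.863)=-7.146422, v=5.849000/1.449138=4.036193

0: F=16.743337 v=3.800881
1: F=25.511344 v=9.266890
2: F=-3.939481 v=-21.805382
3: F=-7.146422 v=4.036193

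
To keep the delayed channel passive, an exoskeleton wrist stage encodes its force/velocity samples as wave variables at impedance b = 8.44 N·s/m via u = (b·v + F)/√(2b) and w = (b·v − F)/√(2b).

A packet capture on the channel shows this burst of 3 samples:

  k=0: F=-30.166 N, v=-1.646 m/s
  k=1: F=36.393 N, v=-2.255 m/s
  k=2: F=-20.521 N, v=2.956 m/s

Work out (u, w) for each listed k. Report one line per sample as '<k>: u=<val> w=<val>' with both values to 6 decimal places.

k=0: b·v=8.44×(-1.646)=-13.892240; √(2b)=4.108528; u=(-13.892240+(-30.166))/4.108528=-10.723608, w=(-13.892240−(-30.166))/4.108528=3.960971
k=1: b·v=8.44×(-2.255)=-19.032200; √(2b)=4.108528; u=(-19.032200+36.393)/4.108528=4.225553, w=(-19.032200−36.393)/4.108528=-13.490283
k=2: b·v=8.44×2.956=24.948640; √(2b)=4.108528; u=(24.948640+(-20.521))/4.108528=1.077671, w=(24.948640−(-20.521))/4.108528=11.067137

0: u=-10.723608 w=3.960971
1: u=4.225553 w=-13.490283
2: u=1.077671 w=11.067137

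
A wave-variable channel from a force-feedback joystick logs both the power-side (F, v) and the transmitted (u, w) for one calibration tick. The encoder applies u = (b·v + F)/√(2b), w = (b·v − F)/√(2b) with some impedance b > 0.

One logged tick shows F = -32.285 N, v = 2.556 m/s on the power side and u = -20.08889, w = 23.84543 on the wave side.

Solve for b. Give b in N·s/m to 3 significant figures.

u + w = 3.75654;  u + w = √(2b)·v, so √(2b) = 3.75654/2.556 = 1.46969.
b = (√(2b))²/2 = 2.16000/2 = 1.08000.
(Check via u − w = 2F/√(2b): u − w = -43.93432, 2F/√(2b) = -43.93429.)

b = 1.08 N·s/m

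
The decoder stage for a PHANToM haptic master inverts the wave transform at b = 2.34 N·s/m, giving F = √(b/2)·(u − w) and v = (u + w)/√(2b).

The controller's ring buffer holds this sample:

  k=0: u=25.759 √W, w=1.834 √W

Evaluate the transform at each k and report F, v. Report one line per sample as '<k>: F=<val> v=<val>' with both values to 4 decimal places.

0: F=25.8788 v=12.7549

k=0: u−w=23.9250, u+w=27.5930; √(b/2)=1.0817, √(2b)=2.1633; F=1.0817×23.925=25.8788, v=27.5930/2.1633=12.7549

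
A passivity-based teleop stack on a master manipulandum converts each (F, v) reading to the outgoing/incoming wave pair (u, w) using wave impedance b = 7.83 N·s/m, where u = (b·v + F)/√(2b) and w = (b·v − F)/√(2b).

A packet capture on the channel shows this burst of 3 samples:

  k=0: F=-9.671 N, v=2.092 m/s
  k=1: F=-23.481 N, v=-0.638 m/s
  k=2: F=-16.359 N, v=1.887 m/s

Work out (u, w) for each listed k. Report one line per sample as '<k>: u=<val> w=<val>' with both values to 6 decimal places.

0: u=1.695451 w=6.583162
1: u=-7.196003 w=4.671264
2: u=-0.400223 w=7.867595

k=0: b·v=7.83×2.092=16.380360; √(2b)=3.957272; u=(16.380360+(-9.671))/3.957272=1.695451, w=(16.380360−(-9.671))/3.957272=6.583162
k=1: b·v=7.83×(-0.638)=-4.995540; √(2b)=3.957272; u=(-4.995540+(-23.481))/3.957272=-7.196003, w=(-4.995540−(-23.481))/3.957272=4.671264
k=2: b·v=7.83×1.887=14.775210; √(2b)=3.957272; u=(14.775210+(-16.359))/3.957272=-0.400223, w=(14.775210−(-16.359))/3.957272=7.867595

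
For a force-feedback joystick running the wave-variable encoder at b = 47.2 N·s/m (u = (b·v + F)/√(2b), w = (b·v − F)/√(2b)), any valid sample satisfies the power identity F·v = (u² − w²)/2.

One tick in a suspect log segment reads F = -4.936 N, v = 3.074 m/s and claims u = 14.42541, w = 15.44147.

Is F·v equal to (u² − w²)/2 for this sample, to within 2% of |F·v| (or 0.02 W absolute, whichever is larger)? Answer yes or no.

yes

F·v = (-4.936)×3.074 = -15.17326 W.
(u² − w²)/2 = (208.09245 − 238.43900)/2 = -15.17327 W.
|Δ| = 0.00001;  2% of max(1, |F·v|) = 0.30347.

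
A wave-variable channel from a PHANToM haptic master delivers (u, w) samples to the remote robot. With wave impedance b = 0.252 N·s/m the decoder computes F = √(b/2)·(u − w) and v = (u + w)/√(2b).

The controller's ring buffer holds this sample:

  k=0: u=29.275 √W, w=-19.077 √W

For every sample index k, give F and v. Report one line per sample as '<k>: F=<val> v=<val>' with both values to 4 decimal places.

0: F=17.1633 v=14.3648

k=0: u−w=48.3520, u+w=10.1980; √(b/2)=0.3550, √(2b)=0.7099; F=0.3550×48.352=17.1633, v=10.1980/0.7099=14.3648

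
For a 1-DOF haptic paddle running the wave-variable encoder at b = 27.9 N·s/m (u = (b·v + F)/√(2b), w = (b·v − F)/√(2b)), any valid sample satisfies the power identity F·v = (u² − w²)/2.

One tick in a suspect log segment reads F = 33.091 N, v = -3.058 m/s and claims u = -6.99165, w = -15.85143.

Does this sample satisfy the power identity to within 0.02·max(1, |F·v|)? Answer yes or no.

yes

F·v = 33.091×(-3.058) = -101.19228 W.
(u² − w²)/2 = (48.88317 − 251.26783)/2 = -101.19233 W.
|Δ| = 0.00005;  2% of max(1, |F·v|) = 2.02385.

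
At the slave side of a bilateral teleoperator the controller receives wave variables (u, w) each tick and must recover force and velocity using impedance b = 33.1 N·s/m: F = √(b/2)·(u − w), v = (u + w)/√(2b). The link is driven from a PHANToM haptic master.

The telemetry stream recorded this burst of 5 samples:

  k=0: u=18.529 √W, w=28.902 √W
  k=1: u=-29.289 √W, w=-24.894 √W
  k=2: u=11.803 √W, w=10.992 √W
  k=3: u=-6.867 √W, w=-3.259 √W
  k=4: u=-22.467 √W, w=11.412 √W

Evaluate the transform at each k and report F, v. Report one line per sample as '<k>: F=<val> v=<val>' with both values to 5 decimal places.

0: F=-42.19912 v=5.82953
1: F=-17.87960 v=-6.65938
2: F=3.29929 v=2.80163
3: F=-14.67795 v=-1.24454
4: F=-137.82550 v=-1.35872

k=0: u−w=-10.37300, u+w=47.43100; √(b/2)=4.06817, √(2b)=8.13634; F=4.06817×(-10.373)=-42.19912, v=47.43100/8.13634=5.82953
k=1: u−w=-4.39500, u+w=-54.18300; √(b/2)=4.06817, √(2b)=8.13634; F=4.06817×(-4.395)=-17.87960, v=-54.18300/8.13634=-6.65938
k=2: u−w=0.81100, u+w=22.79500; √(b/2)=4.06817, √(2b)=8.13634; F=4.06817×0.811=3.29929, v=22.79500/8.13634=2.80163
k=3: u−w=-3.60800, u+w=-10.12600; √(b/2)=4.06817, √(2b)=8.13634; F=4.06817×(-3.608)=-14.67795, v=-10.12600/8.13634=-1.24454
k=4: u−w=-33.87900, u+w=-11.05500; √(b/2)=4.06817, √(2b)=8.13634; F=4.06817×(-33.879)=-137.82550, v=-11.05500/8.13634=-1.35872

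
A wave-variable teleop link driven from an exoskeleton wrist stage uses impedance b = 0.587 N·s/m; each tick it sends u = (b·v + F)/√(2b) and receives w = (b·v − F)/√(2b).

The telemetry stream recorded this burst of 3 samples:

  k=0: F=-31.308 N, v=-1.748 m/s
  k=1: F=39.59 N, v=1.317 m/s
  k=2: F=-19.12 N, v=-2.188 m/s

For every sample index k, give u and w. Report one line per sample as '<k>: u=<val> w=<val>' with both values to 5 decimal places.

0: u=-29.84190 w=27.94792
1: u=37.25206 w=-35.82507
2: u=-18.83167 w=16.46094

k=0: b·v=0.587×(-1.748)=-1.02608; √(2b)=1.08351; u=(-1.02608+(-31.308))/1.08351=-29.84190, w=(-1.02608−(-31.308))/1.08351=27.94792
k=1: b·v=0.587×1.317=0.77308; √(2b)=1.08351; u=(0.77308+39.59)/1.08351=37.25206, w=(0.77308−39.59)/1.08351=-35.82507
k=2: b·v=0.587×(-2.188)=-1.28436; √(2b)=1.08351; u=(-1.28436+(-19.12))/1.08351=-18.83167, w=(-1.28436−(-19.12))/1.08351=16.46094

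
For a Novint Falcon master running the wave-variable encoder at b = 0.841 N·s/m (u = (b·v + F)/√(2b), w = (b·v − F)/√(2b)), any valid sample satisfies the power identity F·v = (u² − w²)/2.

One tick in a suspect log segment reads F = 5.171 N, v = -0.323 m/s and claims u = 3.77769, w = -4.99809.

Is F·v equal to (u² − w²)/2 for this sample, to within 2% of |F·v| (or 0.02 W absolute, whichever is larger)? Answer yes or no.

F·v = 5.171×(-0.323) = -1.6702 W.
(u² − w²)/2 = (14.2709 − 24.9809)/2 = -5.3550 W.
|Δ| = 3.6847;  2% of max(1, |F·v|) = 0.0334.

no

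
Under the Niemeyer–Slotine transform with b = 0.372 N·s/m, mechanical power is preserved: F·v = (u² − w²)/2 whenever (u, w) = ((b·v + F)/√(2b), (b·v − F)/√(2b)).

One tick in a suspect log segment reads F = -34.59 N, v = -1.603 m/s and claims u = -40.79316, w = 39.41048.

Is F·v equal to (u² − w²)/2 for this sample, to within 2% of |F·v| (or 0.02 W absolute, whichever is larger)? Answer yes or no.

yes

F·v = (-34.59)×(-1.603) = 55.4478 W.
(u² − w²)/2 = (1664.0819 − 1553.1859)/2 = 55.4480 W.
|Δ| = 0.0002;  2% of max(1, |F·v|) = 1.1090.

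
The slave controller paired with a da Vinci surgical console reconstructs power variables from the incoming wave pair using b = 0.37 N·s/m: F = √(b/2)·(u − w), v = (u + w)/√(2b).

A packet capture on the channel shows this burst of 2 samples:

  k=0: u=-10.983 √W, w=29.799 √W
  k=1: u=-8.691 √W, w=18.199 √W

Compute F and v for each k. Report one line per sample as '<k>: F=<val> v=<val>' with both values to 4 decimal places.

k=0: u−w=-40.7820, u+w=18.8160; √(b/2)=0.4301, √(2b)=0.8602; F=0.4301×(-40.782)=-17.5410, v=18.8160/0.8602=21.8732
k=1: u−w=-26.8900, u+w=9.5080; √(b/2)=0.4301, √(2b)=0.8602; F=0.4301×(-26.89)=-11.5658, v=9.5080/0.8602=11.0528

0: F=-17.5410 v=21.8732
1: F=-11.5658 v=11.0528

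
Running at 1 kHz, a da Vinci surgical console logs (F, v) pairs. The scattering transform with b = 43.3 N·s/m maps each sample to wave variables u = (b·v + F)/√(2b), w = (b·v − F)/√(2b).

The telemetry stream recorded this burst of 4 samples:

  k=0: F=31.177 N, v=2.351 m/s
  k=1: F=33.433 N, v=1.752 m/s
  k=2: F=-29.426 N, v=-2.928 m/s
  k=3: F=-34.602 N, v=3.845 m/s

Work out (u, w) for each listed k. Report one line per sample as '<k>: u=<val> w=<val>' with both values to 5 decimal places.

k=0: b·v=43.3×2.351=101.79830; √(2b)=9.30591; u=(101.79830+31.177)/9.30591=14.28934, w=(101.79830−31.177)/9.30591=7.58886
k=1: b·v=43.3×1.752=75.86160; √(2b)=9.30591; u=(75.86160+33.433)/9.30591=11.74464, w=(75.86160−33.433)/9.30591=4.55932
k=2: b·v=43.3×(-2.928)=-126.78240; √(2b)=9.30591; u=(-126.78240+(-29.426))/9.30591=-16.78593, w=(-126.78240−(-29.426))/9.30591=-10.46178
k=3: b·v=43.3×3.845=166.48850; √(2b)=9.30591; u=(166.48850+(-34.602))/9.30591=14.17233, w=(166.48850−(-34.602))/9.30591=21.60890

0: u=14.28934 w=7.58886
1: u=11.74464 w=4.55932
2: u=-16.78593 w=-10.46178
3: u=14.17233 w=21.60890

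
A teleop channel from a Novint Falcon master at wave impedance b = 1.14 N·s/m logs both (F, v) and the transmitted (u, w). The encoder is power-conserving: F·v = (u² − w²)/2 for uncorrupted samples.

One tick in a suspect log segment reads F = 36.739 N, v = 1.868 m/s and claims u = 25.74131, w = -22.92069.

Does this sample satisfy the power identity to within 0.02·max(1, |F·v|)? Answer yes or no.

yes

F·v = 36.739×1.868 = 68.6285 W.
(u² − w²)/2 = (662.6150 − 525.3580)/2 = 68.6285 W.
|Δ| = 0.0001;  2% of max(1, |F·v|) = 1.3726.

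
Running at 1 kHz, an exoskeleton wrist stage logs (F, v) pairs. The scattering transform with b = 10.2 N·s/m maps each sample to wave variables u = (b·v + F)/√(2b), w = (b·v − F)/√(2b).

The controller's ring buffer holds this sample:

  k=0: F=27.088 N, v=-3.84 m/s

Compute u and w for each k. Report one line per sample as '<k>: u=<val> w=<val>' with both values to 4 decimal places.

k=0: b·v=10.2×(-3.84)=-39.1680; √(2b)=4.5166; u=(-39.1680+27.088)/4.5166=-2.6746, w=(-39.1680−27.088)/4.5166=-14.6693

0: u=-2.6746 w=-14.6693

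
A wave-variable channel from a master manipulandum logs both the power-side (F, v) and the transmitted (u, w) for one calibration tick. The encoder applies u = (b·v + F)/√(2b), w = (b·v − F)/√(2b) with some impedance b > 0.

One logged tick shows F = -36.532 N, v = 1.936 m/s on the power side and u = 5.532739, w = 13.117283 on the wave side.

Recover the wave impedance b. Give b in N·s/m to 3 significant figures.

u + w = 18.650022;  u + w = √(2b)·v, so √(2b) = 18.650022/1.936 = 9.633276.
b = (√(2b))²/2 = 92.800003/2 = 46.400002.
(Check via u − w = 2F/√(2b): u − w = -7.584544, 2F/√(2b) = -7.584544.)

b = 46.4 N·s/m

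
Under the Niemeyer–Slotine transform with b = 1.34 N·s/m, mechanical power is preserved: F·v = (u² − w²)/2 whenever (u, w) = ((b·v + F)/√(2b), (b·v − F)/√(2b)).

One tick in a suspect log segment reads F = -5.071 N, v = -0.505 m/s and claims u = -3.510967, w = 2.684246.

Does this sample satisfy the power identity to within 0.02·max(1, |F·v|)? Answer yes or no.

F·v = (-5.071)×(-0.505) = 2.560855 W.
(u² − w²)/2 = (12.326889 − 7.205177)/2 = 2.560856 W.
|Δ| = 0.000001;  2% of max(1, |F·v|) = 0.051217.

yes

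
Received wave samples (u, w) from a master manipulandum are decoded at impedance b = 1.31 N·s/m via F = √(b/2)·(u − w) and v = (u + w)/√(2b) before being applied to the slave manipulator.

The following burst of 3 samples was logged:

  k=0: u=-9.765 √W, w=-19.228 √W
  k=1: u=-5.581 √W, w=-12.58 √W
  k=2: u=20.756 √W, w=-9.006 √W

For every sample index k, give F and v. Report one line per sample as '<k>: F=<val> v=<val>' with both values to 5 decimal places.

0: F=7.65860 v=-17.91194
1: F=5.66444 v=-11.21990
2: F=24.08700 v=7.25917

k=0: u−w=9.46300, u+w=-28.99300; √(b/2)=0.80932, √(2b)=1.61864; F=0.80932×9.463=7.65860, v=-28.99300/1.61864=-17.91194
k=1: u−w=6.99900, u+w=-18.16100; √(b/2)=0.80932, √(2b)=1.61864; F=0.80932×6.999=5.66444, v=-18.16100/1.61864=-11.21990
k=2: u−w=29.76200, u+w=11.75000; √(b/2)=0.80932, √(2b)=1.61864; F=0.80932×29.762=24.08700, v=11.75000/1.61864=7.25917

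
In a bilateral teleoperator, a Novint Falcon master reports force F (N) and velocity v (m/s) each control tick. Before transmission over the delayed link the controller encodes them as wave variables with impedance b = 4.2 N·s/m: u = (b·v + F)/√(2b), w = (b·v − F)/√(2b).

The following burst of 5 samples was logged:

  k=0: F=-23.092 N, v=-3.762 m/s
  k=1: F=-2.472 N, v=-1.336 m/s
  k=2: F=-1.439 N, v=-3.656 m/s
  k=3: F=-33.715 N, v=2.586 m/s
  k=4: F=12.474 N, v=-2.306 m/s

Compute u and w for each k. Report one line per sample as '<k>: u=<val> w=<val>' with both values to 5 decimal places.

0: u=-13.41915 w=2.51584
1: u=-2.78897 w=-1.08313
2: u=-5.79455 w=-4.80155
3: u=-7.88531 w=15.38025
4: u=0.96223 w=-7.64565

k=0: b·v=4.2×(-3.762)=-15.80040; √(2b)=2.89828; u=(-15.80040+(-23.092))/2.89828=-13.41915, w=(-15.80040−(-23.092))/2.89828=2.51584
k=1: b·v=4.2×(-1.336)=-5.61120; √(2b)=2.89828; u=(-5.61120+(-2.472))/2.89828=-2.78897, w=(-5.61120−(-2.472))/2.89828=-1.08313
k=2: b·v=4.2×(-3.656)=-15.35520; √(2b)=2.89828; u=(-15.35520+(-1.439))/2.89828=-5.79455, w=(-15.35520−(-1.439))/2.89828=-4.80155
k=3: b·v=4.2×2.586=10.86120; √(2b)=2.89828; u=(10.86120+(-33.715))/2.89828=-7.88531, w=(10.86120−(-33.715))/2.89828=15.38025
k=4: b·v=4.2×(-2.306)=-9.68520; √(2b)=2.89828; u=(-9.68520+12.474)/2.89828=0.96223, w=(-9.68520−12.474)/2.89828=-7.64565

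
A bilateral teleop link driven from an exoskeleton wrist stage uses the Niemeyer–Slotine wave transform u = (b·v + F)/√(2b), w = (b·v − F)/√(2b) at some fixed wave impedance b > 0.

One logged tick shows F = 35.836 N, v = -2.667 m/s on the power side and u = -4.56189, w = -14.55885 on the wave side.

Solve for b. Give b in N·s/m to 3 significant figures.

b = 25.7 N·s/m

u + w = -19.12074;  u + w = √(2b)·v, so √(2b) = -19.12074/(-2.667) = 7.16938.
b = (√(2b))²/2 = 51.40003/2 = 25.70001.
(Check via u − w = 2F/√(2b): u − w = 9.99696, 2F/√(2b) = 9.99696.)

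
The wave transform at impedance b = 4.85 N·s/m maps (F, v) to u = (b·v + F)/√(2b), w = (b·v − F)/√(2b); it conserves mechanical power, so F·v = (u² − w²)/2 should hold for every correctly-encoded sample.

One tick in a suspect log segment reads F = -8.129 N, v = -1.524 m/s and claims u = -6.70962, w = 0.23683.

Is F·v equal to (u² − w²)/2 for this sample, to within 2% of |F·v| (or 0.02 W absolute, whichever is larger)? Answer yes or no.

no

F·v = (-8.129)×(-1.524) = 12.3886 W.
(u² − w²)/2 = (45.0190 − 0.0561)/2 = 22.4815 W.
|Δ| = 10.0929;  2% of max(1, |F·v|) = 0.2478.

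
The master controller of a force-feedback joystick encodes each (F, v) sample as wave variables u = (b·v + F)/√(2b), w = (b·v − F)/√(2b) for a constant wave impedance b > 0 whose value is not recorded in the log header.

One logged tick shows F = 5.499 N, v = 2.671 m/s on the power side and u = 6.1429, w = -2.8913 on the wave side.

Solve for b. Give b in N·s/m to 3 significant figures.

b = 0.741 N·s/m

u + w = 3.25160;  u + w = √(2b)·v, so √(2b) = 3.25160/2.671 = 1.21737.
b = (√(2b))²/2 = 1.48199/2 = 0.74100.
(Check via u − w = 2F/√(2b): u − w = 9.03420, 2F/√(2b) = 9.03422.)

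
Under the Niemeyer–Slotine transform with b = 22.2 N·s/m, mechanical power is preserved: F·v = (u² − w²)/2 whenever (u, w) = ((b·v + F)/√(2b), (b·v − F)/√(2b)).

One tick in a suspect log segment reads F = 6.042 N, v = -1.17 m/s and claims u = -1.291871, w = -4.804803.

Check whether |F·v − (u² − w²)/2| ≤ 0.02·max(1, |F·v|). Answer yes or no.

F·v = 6.042×(-1.17) = -7.069140 W.
(u² − w²)/2 = (1.668931 − 23.086132)/2 = -10.708601 W.
|Δ| = 3.639461;  2% of max(1, |F·v|) = 0.141383.

no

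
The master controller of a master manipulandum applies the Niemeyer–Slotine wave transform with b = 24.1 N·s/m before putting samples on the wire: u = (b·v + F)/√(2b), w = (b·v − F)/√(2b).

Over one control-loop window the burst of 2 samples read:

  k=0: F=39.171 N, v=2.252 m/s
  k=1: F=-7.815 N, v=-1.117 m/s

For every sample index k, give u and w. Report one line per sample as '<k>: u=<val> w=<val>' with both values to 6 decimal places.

k=0: b·v=24.1×2.252=54.273200; √(2b)=6.942622; u=(54.273200+39.171)/6.942622=13.459497, w=(54.273200−39.171)/6.942622=2.175288
k=1: b·v=24.1×(-1.117)=-26.919700; √(2b)=6.942622; u=(-26.919700+(-7.815))/6.942622=-5.003110, w=(-26.919700−(-7.815))/6.942622=-2.751799

0: u=13.459497 w=2.175288
1: u=-5.003110 w=-2.751799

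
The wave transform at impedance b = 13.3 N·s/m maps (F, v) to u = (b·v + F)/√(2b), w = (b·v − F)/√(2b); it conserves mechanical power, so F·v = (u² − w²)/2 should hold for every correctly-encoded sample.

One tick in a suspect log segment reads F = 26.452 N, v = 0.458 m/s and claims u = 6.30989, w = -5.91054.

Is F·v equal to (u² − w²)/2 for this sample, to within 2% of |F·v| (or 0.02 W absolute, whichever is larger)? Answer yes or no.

F·v = 26.452×0.458 = 12.1150 W.
(u² − w²)/2 = (39.8147 − 34.9345)/2 = 2.4401 W.
|Δ| = 9.6749;  2% of max(1, |F·v|) = 0.2423.

no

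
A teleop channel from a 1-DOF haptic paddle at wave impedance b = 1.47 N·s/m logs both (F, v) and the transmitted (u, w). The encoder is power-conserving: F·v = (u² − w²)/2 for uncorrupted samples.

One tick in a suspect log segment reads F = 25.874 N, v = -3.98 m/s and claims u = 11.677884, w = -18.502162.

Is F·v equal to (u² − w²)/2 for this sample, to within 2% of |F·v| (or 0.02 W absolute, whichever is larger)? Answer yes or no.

F·v = 25.874×(-3.98) = -102.978520 W.
(u² − w²)/2 = (136.372975 − 342.329999)/2 = -102.978512 W.
|Δ| = 0.000008;  2% of max(1, |F·v|) = 2.059570.

yes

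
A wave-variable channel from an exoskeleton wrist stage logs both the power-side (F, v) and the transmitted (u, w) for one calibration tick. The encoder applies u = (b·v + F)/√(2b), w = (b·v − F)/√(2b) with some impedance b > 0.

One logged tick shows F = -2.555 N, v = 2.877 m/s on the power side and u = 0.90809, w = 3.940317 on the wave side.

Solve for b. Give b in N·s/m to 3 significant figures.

b = 1.42 N·s/m

u + w = 4.848407;  u + w = √(2b)·v, so √(2b) = 4.848407/2.877 = 1.685230.
b = (√(2b))²/2 = 2.840000/2 = 1.420000.
(Check via u − w = 2F/√(2b): u − w = -3.032227, 2F/√(2b) = -3.032227.)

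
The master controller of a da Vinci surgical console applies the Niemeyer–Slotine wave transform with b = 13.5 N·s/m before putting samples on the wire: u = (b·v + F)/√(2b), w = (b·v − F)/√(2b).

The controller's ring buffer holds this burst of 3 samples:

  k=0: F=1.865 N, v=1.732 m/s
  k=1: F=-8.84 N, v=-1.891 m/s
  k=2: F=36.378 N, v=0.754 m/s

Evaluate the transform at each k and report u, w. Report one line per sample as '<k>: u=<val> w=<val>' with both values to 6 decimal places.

0: u=4.858787 w=4.140949
1: u=-6.614221 w=-3.211703
2: u=8.959899 w=-5.042000

k=0: b·v=13.5×1.732=23.382000; √(2b)=5.196152; u=(23.382000+1.865)/5.196152=4.858787, w=(23.382000−1.865)/5.196152=4.140949
k=1: b·v=13.5×(-1.891)=-25.528500; √(2b)=5.196152; u=(-25.528500+(-8.84))/5.196152=-6.614221, w=(-25.528500−(-8.84))/5.196152=-3.211703
k=2: b·v=13.5×0.754=10.179000; √(2b)=5.196152; u=(10.179000+36.378)/5.196152=8.959899, w=(10.179000−36.378)/5.196152=-5.042000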